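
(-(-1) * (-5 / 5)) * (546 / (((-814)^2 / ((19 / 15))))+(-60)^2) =-3600.00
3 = 3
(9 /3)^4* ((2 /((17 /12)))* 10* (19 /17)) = 369360 /289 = 1278.06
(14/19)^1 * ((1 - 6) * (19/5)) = -14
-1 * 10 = -10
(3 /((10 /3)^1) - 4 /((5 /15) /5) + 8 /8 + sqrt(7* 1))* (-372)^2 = -40200552 /5 + 138384* sqrt(7) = -7673980.75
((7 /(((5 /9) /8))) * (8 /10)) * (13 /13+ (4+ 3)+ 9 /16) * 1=17262 /25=690.48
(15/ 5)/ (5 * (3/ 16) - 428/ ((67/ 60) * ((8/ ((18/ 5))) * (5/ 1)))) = -5360/ 59957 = -0.09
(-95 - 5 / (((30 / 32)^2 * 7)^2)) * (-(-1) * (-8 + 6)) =94394822 / 496125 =190.26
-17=-17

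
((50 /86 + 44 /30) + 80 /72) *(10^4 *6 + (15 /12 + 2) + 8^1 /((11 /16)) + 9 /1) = 16144744763 /85140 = 189625.85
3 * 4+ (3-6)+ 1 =10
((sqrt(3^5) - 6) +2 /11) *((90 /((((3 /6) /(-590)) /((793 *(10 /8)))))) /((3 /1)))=2245776000 /11 - 315812250 *sqrt(3)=-342841408.11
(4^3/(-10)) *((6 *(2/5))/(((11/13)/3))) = -14976/275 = -54.46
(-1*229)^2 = 52441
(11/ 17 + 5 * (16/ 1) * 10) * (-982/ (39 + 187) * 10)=-66830010/ 1921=-34789.18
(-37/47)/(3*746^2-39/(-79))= -2923/6199033557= -0.00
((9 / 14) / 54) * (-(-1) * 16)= 0.19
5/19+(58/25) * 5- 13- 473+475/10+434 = 1399/190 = 7.36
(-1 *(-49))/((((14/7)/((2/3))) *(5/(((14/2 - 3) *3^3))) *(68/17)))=441/5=88.20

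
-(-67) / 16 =67 / 16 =4.19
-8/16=-1/2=-0.50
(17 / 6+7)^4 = 12117361 / 1296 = 9349.82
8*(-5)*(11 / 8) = -55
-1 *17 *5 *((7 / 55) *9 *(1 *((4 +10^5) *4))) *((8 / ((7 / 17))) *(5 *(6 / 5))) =-49941197568 / 11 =-4540108869.82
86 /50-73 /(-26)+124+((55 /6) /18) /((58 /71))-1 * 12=238496201 /2035800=117.15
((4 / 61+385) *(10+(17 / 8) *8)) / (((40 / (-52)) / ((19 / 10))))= -156648141 / 6100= -25680.02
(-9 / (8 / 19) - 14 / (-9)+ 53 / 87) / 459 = -40111 / 958392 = -0.04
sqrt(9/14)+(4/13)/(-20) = -1/65+3 * sqrt(14)/14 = 0.79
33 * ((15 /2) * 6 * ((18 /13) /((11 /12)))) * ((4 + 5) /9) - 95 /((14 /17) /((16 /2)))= 120140 /91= 1320.22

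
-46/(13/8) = -368/13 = -28.31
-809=-809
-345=-345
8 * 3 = 24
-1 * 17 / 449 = -17 / 449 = -0.04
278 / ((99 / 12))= 1112 / 33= 33.70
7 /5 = 1.40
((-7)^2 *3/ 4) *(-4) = -147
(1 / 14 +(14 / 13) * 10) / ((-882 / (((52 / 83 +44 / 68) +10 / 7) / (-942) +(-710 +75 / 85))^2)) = -85885351742147656596173 / 13896066578965696944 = -6180.55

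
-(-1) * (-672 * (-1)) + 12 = 684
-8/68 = -2/17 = -0.12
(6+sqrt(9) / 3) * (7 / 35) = 7 / 5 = 1.40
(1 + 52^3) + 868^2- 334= 893699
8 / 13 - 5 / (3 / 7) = -431 / 39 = -11.05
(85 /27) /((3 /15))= 425 /27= 15.74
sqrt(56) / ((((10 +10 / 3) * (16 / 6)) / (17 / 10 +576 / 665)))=30717 * sqrt(14) / 212800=0.54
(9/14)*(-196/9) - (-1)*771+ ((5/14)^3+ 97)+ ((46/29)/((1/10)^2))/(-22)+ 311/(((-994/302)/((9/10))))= 236723588669/310744280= 761.80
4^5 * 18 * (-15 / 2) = -138240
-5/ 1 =-5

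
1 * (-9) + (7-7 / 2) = -11 / 2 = -5.50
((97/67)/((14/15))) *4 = 6.20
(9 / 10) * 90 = 81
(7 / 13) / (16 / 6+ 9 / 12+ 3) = 12 / 143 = 0.08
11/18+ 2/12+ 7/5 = 98/45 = 2.18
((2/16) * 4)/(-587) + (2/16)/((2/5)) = 2927/9392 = 0.31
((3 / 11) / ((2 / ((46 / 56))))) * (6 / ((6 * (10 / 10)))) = 69 / 616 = 0.11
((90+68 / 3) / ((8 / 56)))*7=16562 / 3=5520.67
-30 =-30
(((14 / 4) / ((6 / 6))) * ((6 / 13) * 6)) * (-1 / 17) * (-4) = 504 / 221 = 2.28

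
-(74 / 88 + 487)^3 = -9889917719625 / 85184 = -116100649.41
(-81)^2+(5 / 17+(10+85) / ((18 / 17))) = 2035211 / 306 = 6651.02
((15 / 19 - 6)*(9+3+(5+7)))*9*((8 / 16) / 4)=-140.68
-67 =-67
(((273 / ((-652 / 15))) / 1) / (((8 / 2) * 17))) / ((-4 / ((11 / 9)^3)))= 605605 / 14364864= 0.04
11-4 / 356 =978 / 89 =10.99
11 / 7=1.57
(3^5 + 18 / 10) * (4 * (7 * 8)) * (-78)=-21385728 / 5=-4277145.60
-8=-8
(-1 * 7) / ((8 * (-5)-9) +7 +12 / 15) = 35 / 206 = 0.17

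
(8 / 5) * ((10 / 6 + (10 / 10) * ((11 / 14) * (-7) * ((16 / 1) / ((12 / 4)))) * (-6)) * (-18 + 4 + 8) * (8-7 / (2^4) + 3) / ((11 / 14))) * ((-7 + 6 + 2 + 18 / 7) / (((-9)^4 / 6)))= -1801540 / 24057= -74.89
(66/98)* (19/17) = 627/833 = 0.75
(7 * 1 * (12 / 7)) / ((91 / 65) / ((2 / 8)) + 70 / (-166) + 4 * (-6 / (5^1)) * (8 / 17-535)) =84660 / 18137837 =0.00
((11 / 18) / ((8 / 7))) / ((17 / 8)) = 77 / 306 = 0.25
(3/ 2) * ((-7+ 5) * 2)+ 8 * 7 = 50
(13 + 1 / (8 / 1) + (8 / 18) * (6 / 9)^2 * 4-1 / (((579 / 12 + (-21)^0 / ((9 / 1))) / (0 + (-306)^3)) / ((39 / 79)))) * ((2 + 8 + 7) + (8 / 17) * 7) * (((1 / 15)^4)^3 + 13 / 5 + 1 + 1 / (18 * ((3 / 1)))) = 112600622088003529379787105697 / 5242200537162656250000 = 21479647.96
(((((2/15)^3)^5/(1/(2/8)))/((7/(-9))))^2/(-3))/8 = -8388608/347992663052271120250225067138671875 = -0.00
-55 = -55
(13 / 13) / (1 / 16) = 16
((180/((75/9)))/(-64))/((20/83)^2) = -186003/32000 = -5.81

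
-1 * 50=-50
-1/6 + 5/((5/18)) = 107/6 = 17.83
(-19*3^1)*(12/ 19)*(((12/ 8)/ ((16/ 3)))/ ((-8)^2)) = -81/ 512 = -0.16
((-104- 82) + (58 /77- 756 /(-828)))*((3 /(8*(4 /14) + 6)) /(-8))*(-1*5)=-4896825 /117392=-41.71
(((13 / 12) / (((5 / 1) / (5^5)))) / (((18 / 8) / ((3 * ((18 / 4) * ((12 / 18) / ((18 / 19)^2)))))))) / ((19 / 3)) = 476.47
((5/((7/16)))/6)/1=40/21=1.90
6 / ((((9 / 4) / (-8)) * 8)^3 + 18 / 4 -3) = -128 / 211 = -0.61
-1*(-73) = 73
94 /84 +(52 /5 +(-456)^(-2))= 83832899 /7277760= 11.52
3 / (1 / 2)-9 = -3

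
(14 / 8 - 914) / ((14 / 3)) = -10947 / 56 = -195.48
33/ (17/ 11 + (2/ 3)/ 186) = 101277/ 4754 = 21.30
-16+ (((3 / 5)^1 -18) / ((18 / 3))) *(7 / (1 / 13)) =-2799 / 10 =-279.90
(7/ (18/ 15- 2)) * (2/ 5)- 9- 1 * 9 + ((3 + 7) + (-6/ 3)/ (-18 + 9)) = -203/ 18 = -11.28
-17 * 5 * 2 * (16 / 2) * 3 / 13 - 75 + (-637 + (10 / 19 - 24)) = -259182 / 247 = -1049.32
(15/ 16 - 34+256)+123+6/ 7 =38841/ 112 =346.79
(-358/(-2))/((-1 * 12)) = -179/12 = -14.92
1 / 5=0.20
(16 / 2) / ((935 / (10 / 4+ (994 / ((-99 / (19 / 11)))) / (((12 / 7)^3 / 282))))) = -151838563 / 18327870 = -8.28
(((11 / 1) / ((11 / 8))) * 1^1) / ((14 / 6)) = 24 / 7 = 3.43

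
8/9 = 0.89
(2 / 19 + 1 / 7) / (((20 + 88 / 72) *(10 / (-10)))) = -297 / 25403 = -0.01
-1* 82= -82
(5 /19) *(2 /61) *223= 2230 /1159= 1.92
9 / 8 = 1.12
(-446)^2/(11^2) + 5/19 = 3780009/2299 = 1644.20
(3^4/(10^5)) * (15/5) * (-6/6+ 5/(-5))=-243/50000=-0.00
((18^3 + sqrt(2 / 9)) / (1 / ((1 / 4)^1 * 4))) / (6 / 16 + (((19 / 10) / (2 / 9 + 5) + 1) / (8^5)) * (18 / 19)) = 146309120 * sqrt(2) / 164615067 + 284424929280 / 18290563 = 15551.62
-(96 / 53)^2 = -9216 / 2809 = -3.28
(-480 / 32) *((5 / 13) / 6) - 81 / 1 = -2131 / 26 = -81.96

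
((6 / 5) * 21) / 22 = 63 / 55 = 1.15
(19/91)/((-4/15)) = -285/364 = -0.78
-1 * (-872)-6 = 866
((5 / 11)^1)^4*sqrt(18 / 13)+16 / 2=8.05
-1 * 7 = -7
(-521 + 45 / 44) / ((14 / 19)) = -434701 / 616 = -705.68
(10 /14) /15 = 1 /21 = 0.05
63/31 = 2.03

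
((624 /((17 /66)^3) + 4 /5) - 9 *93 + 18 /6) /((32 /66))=14462579373 /196520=73593.42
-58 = -58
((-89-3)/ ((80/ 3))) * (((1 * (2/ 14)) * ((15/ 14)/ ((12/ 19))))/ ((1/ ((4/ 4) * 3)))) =-2.51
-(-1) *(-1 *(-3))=3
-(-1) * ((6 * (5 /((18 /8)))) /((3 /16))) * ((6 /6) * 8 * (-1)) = -5120 /9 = -568.89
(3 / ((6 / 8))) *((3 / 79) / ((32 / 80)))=30 / 79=0.38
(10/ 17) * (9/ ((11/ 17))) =90/ 11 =8.18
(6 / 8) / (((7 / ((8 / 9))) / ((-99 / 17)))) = -0.55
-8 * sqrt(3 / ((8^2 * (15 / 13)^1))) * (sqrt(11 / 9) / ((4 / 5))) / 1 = -sqrt(715) / 12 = -2.23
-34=-34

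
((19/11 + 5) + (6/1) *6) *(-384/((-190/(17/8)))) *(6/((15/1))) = 73.40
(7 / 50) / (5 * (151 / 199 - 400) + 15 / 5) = -199 / 2833200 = -0.00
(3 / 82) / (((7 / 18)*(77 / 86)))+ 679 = 15007543 / 22099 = 679.11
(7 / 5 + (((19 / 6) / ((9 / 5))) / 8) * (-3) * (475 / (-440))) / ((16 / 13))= 1739777 / 1013760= 1.72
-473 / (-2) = 473 / 2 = 236.50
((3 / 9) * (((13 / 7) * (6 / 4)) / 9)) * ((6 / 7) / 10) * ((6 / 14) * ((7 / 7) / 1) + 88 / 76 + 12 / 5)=34463 / 977550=0.04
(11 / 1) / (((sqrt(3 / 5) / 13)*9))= 143*sqrt(15) / 27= 20.51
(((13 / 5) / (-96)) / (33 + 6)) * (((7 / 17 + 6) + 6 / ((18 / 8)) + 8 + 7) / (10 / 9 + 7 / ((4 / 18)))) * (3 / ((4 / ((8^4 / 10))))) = -39296 / 249475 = -0.16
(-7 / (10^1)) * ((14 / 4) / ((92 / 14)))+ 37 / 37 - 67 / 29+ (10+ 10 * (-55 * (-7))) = 102939893 / 26680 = 3858.32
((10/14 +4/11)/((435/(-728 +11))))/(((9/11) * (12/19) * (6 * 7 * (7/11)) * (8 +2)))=-4145933/322282800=-0.01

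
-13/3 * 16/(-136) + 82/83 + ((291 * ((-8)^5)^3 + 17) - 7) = -43340215092139475426/4233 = -10238652277850100.50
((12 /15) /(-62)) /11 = -2 /1705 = -0.00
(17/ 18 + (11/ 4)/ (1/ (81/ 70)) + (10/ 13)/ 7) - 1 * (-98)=3349267/ 32760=102.24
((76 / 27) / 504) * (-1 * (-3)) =19 / 1134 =0.02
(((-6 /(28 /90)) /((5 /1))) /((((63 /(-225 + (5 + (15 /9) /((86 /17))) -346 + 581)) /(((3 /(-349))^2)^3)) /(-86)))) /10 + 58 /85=1467265111332347657 /2150302318321627190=0.68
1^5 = 1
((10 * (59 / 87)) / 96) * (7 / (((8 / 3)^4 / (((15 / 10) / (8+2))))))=11151 / 7602176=0.00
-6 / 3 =-2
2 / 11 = 0.18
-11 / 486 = -0.02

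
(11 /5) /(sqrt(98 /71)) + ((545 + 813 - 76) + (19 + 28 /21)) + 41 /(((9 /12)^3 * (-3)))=11 * sqrt(142) /70 + 102865 /81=1271.81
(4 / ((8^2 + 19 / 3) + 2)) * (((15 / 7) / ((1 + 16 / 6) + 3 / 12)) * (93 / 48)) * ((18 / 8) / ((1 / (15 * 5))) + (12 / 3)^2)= 99765 / 9212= 10.83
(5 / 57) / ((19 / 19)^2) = 5 / 57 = 0.09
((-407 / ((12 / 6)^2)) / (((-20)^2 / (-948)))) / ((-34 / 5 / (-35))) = 675213 / 544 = 1241.20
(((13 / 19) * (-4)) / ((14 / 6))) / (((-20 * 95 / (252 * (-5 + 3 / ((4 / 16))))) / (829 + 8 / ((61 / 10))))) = 497778372 / 550525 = 904.19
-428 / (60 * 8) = -107 / 120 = -0.89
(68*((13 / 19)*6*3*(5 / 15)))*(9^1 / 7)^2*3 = 1288872 / 931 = 1384.40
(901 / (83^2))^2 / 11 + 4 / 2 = 2.00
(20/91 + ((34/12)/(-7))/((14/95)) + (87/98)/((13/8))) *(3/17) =-15139/43316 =-0.35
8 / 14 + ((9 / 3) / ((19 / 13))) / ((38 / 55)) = 17903 / 5054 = 3.54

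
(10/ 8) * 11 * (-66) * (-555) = 1007325/ 2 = 503662.50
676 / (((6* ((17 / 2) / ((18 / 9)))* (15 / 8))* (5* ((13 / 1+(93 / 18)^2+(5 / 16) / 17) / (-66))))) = -11421696 / 2430425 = -4.70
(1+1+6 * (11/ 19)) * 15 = 1560/ 19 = 82.11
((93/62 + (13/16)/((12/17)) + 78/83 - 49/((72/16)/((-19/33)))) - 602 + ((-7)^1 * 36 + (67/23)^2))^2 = 486399797541359221700761/696530880363073536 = 698317.64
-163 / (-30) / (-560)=-163 / 16800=-0.01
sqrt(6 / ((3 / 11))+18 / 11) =2*sqrt(715) / 11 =4.86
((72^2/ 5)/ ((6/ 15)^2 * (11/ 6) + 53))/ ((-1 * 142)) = -38880/ 283787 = -0.14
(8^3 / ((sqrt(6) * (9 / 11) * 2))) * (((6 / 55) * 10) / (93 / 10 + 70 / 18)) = 5120 * sqrt(6) / 1187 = 10.57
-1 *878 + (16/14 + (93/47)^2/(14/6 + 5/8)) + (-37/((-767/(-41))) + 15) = -726293827726/842068591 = -862.51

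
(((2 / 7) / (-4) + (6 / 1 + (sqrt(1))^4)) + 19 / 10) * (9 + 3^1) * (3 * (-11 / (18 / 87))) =-591426 / 35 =-16897.89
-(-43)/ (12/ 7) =301/ 12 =25.08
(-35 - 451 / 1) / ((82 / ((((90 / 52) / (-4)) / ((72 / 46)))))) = 27945 / 17056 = 1.64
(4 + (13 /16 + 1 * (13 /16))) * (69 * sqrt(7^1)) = 3105 * sqrt(7) /8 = 1026.88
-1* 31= -31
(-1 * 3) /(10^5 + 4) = -3 /100004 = -0.00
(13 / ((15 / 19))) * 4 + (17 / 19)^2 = 66.67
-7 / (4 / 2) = -7 / 2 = -3.50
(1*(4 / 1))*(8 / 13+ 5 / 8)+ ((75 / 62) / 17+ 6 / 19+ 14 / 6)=2999804 / 390507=7.68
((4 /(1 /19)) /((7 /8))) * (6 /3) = 1216 /7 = 173.71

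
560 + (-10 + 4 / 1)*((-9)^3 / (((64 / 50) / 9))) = 501035 / 16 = 31314.69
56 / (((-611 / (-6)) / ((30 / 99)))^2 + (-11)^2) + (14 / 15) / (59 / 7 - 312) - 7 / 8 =-10119506942069 / 11531161455000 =-0.88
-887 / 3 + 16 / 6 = -293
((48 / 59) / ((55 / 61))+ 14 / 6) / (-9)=-31499 / 87615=-0.36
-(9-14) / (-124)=-5 / 124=-0.04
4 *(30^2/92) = 900/23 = 39.13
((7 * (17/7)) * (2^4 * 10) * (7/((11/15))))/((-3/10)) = -952000/11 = -86545.45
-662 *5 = -3310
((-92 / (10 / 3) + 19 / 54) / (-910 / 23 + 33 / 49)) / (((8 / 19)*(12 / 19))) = 2993173379 / 1136099520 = 2.63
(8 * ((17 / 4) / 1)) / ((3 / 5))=170 / 3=56.67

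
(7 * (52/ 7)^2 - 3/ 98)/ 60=6.44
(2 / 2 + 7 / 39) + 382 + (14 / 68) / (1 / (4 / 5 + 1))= 2542937 / 6630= 383.55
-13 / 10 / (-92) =13 / 920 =0.01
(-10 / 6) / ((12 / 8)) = -10 / 9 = -1.11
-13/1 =-13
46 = 46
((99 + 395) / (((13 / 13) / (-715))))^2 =124757304100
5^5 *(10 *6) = 187500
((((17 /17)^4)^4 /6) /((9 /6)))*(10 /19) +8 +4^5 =1032.06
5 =5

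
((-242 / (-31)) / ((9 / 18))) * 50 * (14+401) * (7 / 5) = 14060200 / 31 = 453554.84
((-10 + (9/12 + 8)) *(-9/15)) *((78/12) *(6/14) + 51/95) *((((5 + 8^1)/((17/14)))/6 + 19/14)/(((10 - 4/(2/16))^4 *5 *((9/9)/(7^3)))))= 69382719/30265875200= 0.00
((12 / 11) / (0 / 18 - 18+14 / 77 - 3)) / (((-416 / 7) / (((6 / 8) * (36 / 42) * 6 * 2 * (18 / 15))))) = 243 / 29770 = 0.01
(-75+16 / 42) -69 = -3016 / 21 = -143.62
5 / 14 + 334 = 4681 / 14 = 334.36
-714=-714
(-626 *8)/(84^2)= -313/441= -0.71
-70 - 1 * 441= -511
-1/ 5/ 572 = -1/ 2860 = -0.00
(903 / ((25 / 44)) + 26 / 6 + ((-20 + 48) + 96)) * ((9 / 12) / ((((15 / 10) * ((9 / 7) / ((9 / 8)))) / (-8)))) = -901747 / 150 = -6011.65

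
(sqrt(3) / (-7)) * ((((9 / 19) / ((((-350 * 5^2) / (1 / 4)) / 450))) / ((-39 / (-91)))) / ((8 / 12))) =0.01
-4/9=-0.44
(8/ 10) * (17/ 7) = 68/ 35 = 1.94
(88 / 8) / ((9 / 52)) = 572 / 9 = 63.56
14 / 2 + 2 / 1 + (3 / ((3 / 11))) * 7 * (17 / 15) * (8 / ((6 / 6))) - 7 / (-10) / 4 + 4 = 711.31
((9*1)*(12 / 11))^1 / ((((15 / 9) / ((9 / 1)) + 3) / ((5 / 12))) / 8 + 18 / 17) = 82620 / 16951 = 4.87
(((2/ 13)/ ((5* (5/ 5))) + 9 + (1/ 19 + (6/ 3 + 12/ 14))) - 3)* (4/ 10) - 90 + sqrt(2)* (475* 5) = -3735668/ 43225 + 2375* sqrt(2) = 3272.33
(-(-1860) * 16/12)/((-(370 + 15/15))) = -2480/371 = -6.68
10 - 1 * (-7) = 17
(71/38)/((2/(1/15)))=71/1140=0.06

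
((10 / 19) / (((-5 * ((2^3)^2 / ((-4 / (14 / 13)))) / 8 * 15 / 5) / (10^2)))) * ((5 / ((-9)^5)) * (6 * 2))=-13000 / 7853517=-0.00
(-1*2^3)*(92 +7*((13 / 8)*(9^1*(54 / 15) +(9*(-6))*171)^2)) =-192623000224 / 25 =-7704920008.96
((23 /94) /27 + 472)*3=1197959 /846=1416.03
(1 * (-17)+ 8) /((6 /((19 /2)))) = -57 /4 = -14.25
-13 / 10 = -1.30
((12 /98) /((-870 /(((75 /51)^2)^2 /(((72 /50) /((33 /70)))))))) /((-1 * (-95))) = -859375 /378837224472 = -0.00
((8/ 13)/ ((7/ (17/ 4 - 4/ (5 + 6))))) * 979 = 30438/ 91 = 334.48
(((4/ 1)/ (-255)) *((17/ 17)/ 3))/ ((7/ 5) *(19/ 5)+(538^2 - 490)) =-20/ 1105269399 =-0.00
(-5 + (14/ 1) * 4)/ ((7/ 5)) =255/ 7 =36.43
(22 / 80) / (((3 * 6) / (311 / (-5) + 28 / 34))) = -19129 / 20400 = -0.94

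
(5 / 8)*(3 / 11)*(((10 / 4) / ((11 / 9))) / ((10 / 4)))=135 / 968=0.14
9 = 9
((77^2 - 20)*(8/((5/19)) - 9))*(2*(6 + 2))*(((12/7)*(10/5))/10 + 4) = 1537663616/175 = 8786649.23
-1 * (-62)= 62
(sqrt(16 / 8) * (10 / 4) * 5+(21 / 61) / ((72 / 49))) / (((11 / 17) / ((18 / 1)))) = 17493 / 2684+3825 * sqrt(2) / 11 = 498.28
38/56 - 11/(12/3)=-29/14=-2.07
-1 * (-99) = 99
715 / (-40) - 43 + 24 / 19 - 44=-15749 / 152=-103.61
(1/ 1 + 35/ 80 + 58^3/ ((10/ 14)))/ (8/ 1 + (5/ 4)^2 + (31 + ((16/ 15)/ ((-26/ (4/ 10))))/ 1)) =4261268505/ 632519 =6736.98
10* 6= 60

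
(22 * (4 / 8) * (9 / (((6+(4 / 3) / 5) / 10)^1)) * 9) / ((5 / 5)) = 66825 / 47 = 1421.81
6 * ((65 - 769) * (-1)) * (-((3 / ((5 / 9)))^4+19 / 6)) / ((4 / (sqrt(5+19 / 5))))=-1126583392 * sqrt(55) / 3125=-2673589.14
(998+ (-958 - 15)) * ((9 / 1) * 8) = 1800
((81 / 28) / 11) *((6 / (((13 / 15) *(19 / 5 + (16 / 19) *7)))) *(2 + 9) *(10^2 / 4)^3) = 1803515625 / 55874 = 32278.26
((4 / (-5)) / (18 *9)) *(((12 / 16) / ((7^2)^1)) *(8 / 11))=-4 / 72765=-0.00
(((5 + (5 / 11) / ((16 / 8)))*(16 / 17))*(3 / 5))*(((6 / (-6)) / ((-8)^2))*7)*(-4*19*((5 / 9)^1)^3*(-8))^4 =-38138164.98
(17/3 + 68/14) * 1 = 221/21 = 10.52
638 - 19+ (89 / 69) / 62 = 2648171 / 4278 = 619.02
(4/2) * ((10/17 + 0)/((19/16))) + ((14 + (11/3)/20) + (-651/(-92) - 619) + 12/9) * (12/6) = -132810883/111435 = -1191.82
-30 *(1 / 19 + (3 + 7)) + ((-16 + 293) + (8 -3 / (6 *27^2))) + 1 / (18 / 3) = -227336 / 13851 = -16.41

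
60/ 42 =10/ 7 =1.43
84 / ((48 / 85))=595 / 4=148.75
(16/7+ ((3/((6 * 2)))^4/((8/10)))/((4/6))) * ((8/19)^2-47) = -555652319/5175296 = -107.37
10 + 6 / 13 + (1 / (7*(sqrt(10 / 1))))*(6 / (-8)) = 10.43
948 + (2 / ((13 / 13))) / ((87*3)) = 247430 / 261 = 948.01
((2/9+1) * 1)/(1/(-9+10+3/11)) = 14/9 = 1.56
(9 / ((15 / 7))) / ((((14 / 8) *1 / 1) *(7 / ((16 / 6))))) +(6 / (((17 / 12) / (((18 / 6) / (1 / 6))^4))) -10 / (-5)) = 264541254 / 595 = 444607.15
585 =585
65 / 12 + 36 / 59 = 4267 / 708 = 6.03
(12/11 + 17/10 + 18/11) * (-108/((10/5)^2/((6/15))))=-13149/275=-47.81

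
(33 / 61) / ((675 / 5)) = 11 / 2745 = 0.00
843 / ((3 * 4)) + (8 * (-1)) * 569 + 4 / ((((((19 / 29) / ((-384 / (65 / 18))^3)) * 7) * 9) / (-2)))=33395177935901 / 146100500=228576.75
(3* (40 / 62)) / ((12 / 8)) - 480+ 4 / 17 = -252156 / 527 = -478.47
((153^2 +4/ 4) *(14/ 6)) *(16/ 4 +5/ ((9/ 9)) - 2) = 1147090/ 3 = 382363.33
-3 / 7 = -0.43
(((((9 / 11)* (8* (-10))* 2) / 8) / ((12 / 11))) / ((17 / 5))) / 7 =-75 / 119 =-0.63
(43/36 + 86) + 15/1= 3679/36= 102.19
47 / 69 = 0.68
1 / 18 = 0.06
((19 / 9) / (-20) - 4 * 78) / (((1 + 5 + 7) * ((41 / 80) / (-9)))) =224716 / 533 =421.61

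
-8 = -8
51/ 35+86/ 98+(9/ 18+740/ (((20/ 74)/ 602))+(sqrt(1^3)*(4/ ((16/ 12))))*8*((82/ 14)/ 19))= 15345544831/ 9310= 1648286.23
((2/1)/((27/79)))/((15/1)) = 158/405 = 0.39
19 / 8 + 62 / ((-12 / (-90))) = 3739 / 8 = 467.38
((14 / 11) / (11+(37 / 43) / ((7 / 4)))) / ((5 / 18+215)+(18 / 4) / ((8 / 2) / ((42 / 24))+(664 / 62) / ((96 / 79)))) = 1461491052 / 2846172663059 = 0.00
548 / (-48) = -137 / 12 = -11.42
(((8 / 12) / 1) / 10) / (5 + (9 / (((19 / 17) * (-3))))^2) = 0.01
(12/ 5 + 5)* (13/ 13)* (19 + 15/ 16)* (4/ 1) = 11803/ 20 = 590.15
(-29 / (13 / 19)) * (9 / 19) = -261 / 13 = -20.08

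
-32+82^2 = 6692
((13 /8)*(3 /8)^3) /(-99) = -39 /45056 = -0.00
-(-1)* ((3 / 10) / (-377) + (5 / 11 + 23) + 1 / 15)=585235 / 24882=23.52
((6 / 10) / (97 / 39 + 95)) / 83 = 117 / 1577830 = 0.00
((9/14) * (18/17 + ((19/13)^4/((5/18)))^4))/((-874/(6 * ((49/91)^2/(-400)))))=2114982826870060099290332043/9080774111370559495166750000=0.23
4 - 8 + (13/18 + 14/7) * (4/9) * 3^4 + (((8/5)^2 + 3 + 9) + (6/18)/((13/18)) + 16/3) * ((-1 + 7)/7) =253542/2275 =111.45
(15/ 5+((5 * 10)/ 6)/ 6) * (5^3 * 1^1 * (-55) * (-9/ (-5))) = -108625/ 2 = -54312.50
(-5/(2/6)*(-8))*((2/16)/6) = 2.50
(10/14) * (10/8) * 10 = 125/14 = 8.93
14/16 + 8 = 71/8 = 8.88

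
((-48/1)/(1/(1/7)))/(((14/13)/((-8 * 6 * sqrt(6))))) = 14976 * sqrt(6)/49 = 748.64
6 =6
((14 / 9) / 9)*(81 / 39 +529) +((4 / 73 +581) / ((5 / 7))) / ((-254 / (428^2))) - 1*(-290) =-28618125600314 / 48811815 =-586295.05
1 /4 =0.25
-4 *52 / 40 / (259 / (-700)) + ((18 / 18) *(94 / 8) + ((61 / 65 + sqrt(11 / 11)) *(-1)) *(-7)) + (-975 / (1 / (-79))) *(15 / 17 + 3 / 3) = 23717815107 / 163540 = 145027.61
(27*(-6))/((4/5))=-405/2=-202.50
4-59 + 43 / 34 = -1827 / 34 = -53.74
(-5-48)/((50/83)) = -87.98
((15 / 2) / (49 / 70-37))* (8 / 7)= -200 / 847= -0.24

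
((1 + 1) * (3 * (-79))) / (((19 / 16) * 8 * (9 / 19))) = -316 / 3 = -105.33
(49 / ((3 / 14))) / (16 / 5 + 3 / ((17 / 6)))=29155 / 543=53.69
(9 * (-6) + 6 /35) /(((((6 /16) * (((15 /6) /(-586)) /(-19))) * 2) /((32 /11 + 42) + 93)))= -84856756672 /1925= -44081432.04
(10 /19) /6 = 5 /57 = 0.09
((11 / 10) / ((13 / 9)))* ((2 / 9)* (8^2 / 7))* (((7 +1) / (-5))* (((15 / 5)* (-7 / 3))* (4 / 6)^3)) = 45056 / 8775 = 5.13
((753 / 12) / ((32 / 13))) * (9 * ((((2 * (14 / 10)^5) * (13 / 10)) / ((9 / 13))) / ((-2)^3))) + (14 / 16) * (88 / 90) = -83290327561 / 144000000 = -578.41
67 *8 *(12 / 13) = 6432 / 13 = 494.77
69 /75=0.92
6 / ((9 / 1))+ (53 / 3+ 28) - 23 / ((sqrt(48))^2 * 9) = 19993 / 432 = 46.28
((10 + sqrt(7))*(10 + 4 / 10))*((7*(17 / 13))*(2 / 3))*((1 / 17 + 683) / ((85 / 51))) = 650272*sqrt(7) / 25 + 1300544 / 5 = 328927.12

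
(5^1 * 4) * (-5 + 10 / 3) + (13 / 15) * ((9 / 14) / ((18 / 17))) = -4593 / 140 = -32.81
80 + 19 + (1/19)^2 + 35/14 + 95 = 141875/722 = 196.50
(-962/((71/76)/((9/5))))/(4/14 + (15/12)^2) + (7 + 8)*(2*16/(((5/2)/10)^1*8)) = -6228944/8165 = -762.88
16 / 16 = 1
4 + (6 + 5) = 15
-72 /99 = -8 /11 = -0.73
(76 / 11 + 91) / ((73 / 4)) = 4308 / 803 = 5.36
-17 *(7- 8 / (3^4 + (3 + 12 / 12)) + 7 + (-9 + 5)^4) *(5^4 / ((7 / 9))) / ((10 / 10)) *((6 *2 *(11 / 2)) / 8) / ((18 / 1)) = -47317875 / 28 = -1689924.11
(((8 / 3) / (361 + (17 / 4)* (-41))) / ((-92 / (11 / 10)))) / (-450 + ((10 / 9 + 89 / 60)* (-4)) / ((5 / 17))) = 220 / 625325403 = 0.00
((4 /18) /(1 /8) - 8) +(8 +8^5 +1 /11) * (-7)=-22714447 /99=-229438.86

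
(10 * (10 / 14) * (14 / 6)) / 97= 0.17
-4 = -4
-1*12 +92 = 80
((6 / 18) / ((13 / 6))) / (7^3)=2 / 4459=0.00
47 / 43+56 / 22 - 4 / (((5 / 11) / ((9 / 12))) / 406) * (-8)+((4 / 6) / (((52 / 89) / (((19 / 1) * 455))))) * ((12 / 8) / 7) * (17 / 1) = 542759823 / 9460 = 57374.19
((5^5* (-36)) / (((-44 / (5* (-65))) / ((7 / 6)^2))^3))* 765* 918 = -54711351941162109375 / 681472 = -80284079083457.73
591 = 591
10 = 10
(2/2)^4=1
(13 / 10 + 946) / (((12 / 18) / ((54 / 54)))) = 1420.95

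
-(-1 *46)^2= -2116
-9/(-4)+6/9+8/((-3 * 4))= 9/4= 2.25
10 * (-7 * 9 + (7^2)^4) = 57647380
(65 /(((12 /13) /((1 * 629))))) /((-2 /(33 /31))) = -5846555 /248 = -23574.82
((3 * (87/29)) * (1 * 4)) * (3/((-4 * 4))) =-27/4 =-6.75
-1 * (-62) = 62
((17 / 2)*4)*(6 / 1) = 204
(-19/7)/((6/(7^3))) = -155.17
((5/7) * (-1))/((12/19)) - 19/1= -1691/84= -20.13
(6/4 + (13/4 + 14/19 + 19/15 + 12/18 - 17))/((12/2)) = -10921/6840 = -1.60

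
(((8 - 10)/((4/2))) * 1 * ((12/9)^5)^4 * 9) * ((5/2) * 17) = -46729244180480/387420489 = -120616.35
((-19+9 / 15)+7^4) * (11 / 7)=131043 / 35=3744.09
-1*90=-90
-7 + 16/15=-89/15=-5.93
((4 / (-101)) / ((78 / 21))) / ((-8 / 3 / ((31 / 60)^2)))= 6727 / 6302400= 0.00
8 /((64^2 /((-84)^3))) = -9261 /8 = -1157.62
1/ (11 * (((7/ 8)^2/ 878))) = 56192/ 539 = 104.25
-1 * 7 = -7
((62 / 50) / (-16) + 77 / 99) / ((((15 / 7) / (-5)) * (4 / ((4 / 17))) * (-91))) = 2521 / 2386800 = 0.00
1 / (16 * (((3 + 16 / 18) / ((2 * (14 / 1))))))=9 / 20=0.45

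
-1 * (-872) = 872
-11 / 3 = -3.67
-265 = -265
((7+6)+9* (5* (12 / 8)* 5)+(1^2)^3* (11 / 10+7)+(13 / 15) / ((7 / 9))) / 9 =2518 / 63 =39.97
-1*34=-34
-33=-33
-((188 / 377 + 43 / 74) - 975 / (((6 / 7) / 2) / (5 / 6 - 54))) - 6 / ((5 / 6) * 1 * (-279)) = -784550033147 / 6486285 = -120955.22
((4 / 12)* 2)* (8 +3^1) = 22 / 3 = 7.33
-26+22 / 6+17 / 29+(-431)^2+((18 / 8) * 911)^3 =47952502696273 / 5568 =8612159248.61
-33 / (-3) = 11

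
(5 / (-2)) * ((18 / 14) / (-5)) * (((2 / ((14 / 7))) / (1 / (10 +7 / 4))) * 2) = 423 / 28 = 15.11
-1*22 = -22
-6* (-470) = 2820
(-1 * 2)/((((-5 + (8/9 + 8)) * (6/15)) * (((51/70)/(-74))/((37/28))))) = 20535/119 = 172.56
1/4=0.25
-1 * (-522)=522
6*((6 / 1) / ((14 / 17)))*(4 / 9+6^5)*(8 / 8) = 2379592 / 7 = 339941.71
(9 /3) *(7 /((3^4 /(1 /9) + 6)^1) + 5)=526 /35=15.03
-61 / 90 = -0.68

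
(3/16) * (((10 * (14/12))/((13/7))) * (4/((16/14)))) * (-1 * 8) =-1715/52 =-32.98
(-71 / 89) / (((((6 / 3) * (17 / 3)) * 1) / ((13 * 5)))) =-13845 / 3026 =-4.58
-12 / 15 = -4 / 5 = -0.80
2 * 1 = 2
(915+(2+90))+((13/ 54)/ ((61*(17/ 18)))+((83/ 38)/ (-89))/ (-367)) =3888400409473/ 3861354534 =1007.00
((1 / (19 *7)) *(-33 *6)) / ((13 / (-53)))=10494 / 1729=6.07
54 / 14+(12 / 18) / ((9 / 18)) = 109 / 21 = 5.19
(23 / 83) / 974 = 23 / 80842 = 0.00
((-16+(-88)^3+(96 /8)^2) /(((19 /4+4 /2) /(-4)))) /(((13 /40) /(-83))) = -36192993280 /351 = -103113940.97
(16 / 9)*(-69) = -368 / 3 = -122.67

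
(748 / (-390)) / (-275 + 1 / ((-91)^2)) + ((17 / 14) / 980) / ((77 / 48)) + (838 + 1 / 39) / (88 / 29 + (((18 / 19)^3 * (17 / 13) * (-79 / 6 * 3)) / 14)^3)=-30.09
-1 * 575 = -575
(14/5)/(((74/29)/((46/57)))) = 9338/10545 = 0.89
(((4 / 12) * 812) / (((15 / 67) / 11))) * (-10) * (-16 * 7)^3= 1681541464064 / 9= 186837940451.56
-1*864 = -864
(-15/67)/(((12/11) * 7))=-55/1876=-0.03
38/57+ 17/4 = 4.92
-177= -177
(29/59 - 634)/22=-37377/1298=-28.80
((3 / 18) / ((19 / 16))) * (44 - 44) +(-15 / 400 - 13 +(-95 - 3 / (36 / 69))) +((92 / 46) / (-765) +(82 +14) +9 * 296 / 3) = 870.21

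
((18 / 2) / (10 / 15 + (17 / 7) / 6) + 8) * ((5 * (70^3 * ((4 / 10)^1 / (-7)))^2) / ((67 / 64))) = 2016071680000 / 67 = 30090622089.55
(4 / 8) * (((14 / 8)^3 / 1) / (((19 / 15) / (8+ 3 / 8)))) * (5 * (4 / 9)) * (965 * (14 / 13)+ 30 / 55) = 5339060825 / 130416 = 40938.69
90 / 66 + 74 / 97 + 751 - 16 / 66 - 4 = 2397178 / 3201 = 748.88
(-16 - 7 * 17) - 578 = -713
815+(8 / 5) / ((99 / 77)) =36731 / 45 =816.24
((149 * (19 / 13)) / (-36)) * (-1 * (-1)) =-2831 / 468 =-6.05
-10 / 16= -5 / 8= -0.62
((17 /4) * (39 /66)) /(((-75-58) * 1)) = -221 /11704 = -0.02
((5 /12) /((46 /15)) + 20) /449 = 3705 /82616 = 0.04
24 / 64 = 0.38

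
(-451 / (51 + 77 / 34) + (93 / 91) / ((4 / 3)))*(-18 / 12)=15228921 / 1318408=11.55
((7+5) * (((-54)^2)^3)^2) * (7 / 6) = 8607026766471117594624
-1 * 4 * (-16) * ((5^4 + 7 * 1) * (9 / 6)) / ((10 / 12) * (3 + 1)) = 91008 / 5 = 18201.60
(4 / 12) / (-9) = -1 / 27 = -0.04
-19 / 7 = -2.71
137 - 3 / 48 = 136.94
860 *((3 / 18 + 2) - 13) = -27950 / 3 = -9316.67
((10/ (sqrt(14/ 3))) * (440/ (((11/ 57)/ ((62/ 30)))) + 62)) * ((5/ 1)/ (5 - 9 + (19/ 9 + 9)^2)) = 690525 * sqrt(42)/ 4838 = 924.99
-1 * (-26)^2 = -676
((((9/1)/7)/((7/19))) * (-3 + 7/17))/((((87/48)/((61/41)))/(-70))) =73434240/141491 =519.00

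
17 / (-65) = -17 / 65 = -0.26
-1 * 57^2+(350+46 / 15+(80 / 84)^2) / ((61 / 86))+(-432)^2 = 24731978407 / 134505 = 183874.04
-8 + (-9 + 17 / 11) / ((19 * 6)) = -5057 / 627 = -8.07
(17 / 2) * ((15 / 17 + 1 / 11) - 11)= -1875 / 22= -85.23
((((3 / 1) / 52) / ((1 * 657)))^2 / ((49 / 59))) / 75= 59 / 476598049200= 0.00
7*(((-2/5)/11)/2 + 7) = 2688/55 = 48.87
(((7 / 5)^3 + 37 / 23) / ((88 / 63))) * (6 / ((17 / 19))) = 22468887 / 1075250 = 20.90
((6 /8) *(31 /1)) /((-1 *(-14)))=93 /56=1.66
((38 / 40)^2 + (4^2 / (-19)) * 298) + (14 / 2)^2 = -1527941 / 7600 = -201.04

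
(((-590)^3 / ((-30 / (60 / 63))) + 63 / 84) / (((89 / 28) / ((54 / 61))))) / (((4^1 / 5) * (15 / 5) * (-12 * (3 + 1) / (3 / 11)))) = -8215160945 / 1911008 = -4298.86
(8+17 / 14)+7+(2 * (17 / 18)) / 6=3124 / 189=16.53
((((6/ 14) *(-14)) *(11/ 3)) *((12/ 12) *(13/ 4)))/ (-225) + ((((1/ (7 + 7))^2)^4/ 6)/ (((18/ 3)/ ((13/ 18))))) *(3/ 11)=27856994221381/ 87661869926400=0.32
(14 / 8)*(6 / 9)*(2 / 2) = 7 / 6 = 1.17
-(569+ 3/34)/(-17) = 19349/578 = 33.48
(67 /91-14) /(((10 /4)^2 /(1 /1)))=-4828 /2275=-2.12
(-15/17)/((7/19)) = -285/119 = -2.39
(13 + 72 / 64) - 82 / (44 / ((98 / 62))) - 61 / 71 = 1998879 / 193688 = 10.32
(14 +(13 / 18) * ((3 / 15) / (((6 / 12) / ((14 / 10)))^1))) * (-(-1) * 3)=3241 / 75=43.21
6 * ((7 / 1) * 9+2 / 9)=1138 / 3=379.33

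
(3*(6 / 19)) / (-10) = -9 / 95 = -0.09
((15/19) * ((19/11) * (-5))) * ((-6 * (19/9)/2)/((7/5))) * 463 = 14280.84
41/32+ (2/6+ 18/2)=1019/96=10.61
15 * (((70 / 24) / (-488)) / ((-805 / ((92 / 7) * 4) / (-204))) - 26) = -167040 / 427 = -391.19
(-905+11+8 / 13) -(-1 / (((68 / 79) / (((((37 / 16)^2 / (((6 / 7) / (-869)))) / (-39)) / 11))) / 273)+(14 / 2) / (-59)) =249545503127 / 80111616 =3114.97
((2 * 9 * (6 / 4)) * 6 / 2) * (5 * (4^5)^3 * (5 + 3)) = 3478923509760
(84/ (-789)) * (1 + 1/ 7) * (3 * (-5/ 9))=160/ 789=0.20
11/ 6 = 1.83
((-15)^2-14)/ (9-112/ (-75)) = 15825/ 787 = 20.11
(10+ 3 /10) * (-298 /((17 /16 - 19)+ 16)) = 1584.21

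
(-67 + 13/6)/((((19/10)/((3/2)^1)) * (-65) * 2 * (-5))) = -389/4940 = -0.08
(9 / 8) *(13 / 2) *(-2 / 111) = -39 / 296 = -0.13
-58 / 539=-0.11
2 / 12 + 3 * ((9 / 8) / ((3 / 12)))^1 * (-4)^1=-323 / 6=-53.83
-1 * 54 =-54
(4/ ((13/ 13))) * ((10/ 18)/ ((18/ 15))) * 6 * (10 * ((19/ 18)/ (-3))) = -39.09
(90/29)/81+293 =76483/261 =293.04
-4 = -4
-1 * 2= -2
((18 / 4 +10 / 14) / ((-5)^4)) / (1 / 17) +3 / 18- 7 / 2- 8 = -293777 / 26250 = -11.19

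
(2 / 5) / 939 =2 / 4695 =0.00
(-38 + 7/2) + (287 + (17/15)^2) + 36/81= 114403/450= 254.23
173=173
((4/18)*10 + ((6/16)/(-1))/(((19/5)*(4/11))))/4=10675/21888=0.49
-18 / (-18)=1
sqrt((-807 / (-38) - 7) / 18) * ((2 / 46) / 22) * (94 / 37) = 0.00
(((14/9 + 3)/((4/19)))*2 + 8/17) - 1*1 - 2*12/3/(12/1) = 12877/306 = 42.08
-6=-6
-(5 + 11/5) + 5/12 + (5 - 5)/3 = -407/60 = -6.78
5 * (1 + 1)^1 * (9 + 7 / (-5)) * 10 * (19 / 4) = 3610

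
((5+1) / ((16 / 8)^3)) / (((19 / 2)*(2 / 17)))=0.67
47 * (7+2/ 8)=1363/ 4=340.75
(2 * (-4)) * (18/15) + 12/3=-28/5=-5.60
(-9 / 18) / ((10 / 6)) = -3 / 10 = -0.30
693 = 693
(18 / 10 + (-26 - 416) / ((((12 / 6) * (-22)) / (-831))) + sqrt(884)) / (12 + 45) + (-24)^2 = 2 * sqrt(221) / 57 + 897821 / 2090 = 430.10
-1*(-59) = 59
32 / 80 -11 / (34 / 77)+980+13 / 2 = 81769 / 85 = 961.99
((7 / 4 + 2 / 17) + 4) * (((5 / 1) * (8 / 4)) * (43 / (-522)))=-28595 / 5916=-4.83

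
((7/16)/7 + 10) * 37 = 5957/16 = 372.31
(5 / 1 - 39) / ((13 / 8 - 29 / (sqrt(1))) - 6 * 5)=16 / 27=0.59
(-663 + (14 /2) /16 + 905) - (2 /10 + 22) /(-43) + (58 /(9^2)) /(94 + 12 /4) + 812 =28513574657 /27028080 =1054.96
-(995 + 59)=-1054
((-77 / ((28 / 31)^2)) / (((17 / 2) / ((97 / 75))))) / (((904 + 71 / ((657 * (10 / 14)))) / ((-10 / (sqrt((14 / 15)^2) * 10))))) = 673679259 / 39585985936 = 0.02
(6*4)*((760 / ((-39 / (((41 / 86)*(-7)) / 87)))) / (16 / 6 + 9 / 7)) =6107360 / 1345513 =4.54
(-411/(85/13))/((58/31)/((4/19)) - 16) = 110422/12495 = 8.84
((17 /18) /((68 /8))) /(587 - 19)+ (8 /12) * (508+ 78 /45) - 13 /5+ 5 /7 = 4030909 /11928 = 337.94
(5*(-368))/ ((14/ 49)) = -6440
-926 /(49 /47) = -43522 /49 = -888.20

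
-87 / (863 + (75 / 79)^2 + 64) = -180989 / 1930344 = -0.09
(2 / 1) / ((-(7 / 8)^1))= -16 / 7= -2.29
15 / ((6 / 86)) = 215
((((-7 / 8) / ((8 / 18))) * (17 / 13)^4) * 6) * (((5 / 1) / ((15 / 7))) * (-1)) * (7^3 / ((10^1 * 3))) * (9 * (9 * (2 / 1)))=341108199621 / 2284880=149289.33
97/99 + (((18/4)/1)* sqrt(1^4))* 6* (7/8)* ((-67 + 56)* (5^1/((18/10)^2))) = -316849/792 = -400.06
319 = 319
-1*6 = -6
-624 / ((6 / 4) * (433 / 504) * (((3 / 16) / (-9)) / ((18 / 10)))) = 90574848 / 2165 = 41835.96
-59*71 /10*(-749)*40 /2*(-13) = -81576586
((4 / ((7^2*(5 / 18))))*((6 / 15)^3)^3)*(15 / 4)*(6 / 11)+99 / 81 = 11581571117 / 9474609375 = 1.22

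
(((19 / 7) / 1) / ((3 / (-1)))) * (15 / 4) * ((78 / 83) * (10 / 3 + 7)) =-38285 / 1162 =-32.95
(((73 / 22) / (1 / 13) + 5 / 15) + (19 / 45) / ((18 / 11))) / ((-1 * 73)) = -194807 / 325215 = -0.60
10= 10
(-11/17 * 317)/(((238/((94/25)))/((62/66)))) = -461869/151725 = -3.04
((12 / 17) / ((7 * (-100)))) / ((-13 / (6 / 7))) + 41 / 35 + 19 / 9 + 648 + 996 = 1647.28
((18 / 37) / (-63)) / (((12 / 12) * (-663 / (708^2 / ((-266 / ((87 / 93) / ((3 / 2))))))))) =-3230368 / 235996397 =-0.01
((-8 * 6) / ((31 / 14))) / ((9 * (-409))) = 0.01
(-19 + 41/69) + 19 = 41/69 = 0.59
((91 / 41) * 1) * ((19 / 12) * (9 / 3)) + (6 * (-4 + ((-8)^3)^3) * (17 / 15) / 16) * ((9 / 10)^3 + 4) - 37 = -110599213666429 / 410000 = -269754179.67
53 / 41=1.29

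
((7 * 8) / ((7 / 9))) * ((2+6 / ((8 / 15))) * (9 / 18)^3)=477 / 4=119.25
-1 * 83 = -83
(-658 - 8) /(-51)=222 /17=13.06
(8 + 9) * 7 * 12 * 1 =1428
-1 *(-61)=61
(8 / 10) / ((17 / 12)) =48 / 85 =0.56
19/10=1.90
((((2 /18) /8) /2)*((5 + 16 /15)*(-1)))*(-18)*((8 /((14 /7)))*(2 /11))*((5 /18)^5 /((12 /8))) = 56875 /93533616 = 0.00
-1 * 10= -10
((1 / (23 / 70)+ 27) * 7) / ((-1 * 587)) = -4837 / 13501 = -0.36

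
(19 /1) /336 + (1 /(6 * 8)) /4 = 83 /1344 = 0.06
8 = 8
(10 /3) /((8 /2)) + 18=113 /6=18.83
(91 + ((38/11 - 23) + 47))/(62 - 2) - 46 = -29057/660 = -44.03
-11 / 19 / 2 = -11 / 38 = -0.29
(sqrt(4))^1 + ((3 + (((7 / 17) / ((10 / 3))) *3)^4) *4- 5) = 1894975461 / 208802500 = 9.08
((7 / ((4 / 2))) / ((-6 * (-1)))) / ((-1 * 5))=-7 / 60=-0.12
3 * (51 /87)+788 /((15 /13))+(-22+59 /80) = 4617469 /6960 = 663.43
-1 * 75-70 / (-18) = -640 / 9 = -71.11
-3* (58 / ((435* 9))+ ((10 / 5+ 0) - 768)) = 2297.96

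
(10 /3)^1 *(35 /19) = 350 /57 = 6.14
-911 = -911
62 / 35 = 1.77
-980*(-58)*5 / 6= 142100 / 3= 47366.67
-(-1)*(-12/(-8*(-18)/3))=-1/4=-0.25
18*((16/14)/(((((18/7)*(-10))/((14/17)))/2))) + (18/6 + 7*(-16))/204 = -1889/1020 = -1.85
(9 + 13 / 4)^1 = 49 / 4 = 12.25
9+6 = 15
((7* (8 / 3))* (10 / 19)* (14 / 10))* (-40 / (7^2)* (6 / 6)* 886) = -567040 / 57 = -9948.07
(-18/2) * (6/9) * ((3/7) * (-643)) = 1653.43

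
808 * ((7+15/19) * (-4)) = -478336/19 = -25175.58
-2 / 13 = -0.15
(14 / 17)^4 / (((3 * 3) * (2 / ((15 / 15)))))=19208 / 751689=0.03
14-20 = -6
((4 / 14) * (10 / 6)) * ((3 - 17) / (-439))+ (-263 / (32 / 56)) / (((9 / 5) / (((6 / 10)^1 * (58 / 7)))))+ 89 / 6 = -1654571 / 1317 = -1256.32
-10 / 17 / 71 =-0.01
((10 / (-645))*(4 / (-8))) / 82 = 1 / 10578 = 0.00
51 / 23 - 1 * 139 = -3146 / 23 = -136.78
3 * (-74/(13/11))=-2442/13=-187.85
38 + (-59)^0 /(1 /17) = 55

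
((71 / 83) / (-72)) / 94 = -71 / 561744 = -0.00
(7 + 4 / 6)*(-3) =-23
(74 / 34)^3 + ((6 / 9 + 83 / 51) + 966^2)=933168.60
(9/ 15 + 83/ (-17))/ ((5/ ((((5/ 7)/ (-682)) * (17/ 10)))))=13/ 8525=0.00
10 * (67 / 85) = 134 / 17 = 7.88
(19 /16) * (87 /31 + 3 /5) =627 /155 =4.05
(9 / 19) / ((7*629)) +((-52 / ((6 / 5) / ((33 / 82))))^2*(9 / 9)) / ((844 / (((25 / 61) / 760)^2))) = 57832066008611 / 537038834226153728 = 0.00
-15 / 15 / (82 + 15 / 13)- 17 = -18390 / 1081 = -17.01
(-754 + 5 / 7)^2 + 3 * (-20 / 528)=1223399031 / 2156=567439.25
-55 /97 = -0.57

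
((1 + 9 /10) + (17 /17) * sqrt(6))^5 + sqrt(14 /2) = sqrt(7) + 77830099 /100000 + 635521 * sqrt(6) /2000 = 1559.30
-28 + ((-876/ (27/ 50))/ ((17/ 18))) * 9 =-263276/ 17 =-15486.82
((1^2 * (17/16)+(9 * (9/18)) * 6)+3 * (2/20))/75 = 2269/6000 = 0.38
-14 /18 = -7 /9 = -0.78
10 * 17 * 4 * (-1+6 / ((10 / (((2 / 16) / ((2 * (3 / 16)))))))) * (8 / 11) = -4352 / 11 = -395.64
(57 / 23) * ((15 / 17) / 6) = 285 / 782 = 0.36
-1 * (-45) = 45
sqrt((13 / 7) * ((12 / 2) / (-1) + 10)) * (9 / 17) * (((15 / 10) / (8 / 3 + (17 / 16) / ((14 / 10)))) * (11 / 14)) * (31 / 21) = 73656 * sqrt(91) / 958783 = 0.73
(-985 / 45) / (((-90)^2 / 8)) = -394 / 18225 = -0.02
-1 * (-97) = 97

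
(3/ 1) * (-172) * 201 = -103716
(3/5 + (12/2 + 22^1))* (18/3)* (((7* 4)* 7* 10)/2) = 168168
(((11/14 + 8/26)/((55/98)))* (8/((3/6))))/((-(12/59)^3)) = -286092947/77220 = -3704.91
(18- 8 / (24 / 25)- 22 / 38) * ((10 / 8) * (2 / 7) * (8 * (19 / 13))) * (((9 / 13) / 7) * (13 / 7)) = 4440 / 637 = 6.97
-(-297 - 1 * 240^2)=57897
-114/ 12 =-19/ 2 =-9.50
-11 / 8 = -1.38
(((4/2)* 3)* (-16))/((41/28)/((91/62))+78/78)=-122304/2545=-48.06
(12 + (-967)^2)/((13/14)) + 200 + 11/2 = 26188171/26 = 1007237.35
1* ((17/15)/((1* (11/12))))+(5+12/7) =7.95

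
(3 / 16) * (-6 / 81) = -0.01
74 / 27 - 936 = -25198 / 27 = -933.26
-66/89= -0.74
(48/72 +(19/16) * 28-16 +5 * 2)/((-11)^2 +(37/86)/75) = 360125/1560974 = 0.23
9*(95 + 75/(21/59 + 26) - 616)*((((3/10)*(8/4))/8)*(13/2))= -28281123/12440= -2273.40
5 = 5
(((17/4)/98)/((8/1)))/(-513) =-0.00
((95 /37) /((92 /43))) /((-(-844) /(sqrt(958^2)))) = 1956715 /1436488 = 1.36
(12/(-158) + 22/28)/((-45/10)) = -785/4977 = -0.16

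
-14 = -14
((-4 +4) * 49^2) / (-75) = 0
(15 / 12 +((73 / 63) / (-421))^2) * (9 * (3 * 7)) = 3517368961 / 14888244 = 236.25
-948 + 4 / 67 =-63512 / 67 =-947.94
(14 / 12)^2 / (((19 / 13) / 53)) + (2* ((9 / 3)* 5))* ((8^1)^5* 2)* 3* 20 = 80687956961 / 684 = 117964849.36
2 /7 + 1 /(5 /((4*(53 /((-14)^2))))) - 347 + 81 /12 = -332953 /980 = -339.75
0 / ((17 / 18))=0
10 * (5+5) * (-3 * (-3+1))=600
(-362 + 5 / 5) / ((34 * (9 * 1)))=-361 / 306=-1.18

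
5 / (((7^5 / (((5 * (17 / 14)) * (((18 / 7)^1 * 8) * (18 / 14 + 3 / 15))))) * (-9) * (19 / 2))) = -70720 / 109531219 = -0.00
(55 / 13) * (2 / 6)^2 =55 / 117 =0.47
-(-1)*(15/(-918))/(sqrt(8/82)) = -5*sqrt(41)/612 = -0.05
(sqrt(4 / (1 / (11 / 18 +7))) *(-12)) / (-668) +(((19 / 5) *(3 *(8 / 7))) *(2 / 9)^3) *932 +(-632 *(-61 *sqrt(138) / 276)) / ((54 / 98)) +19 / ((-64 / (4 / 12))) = sqrt(274) / 167 +72478103 / 544320 +472262 *sqrt(138) / 1863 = 3111.15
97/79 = 1.23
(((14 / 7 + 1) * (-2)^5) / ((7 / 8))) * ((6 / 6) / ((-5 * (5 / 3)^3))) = 20736 / 4375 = 4.74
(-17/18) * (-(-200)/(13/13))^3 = -68000000/9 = -7555555.56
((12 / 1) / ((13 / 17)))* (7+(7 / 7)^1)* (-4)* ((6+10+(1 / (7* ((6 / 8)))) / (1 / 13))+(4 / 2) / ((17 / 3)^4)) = -4148422400 / 447083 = -9278.86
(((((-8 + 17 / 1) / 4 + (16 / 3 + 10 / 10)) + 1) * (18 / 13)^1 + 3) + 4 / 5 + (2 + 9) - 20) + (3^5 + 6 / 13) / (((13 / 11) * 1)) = 361787 / 1690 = 214.08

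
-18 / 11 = -1.64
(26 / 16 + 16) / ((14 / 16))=141 / 7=20.14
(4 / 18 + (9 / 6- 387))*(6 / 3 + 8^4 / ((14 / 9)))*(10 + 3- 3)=-10152619.84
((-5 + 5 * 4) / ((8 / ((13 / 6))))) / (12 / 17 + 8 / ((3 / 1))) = 3315 / 2752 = 1.20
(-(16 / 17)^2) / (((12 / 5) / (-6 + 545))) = -198.94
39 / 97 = 0.40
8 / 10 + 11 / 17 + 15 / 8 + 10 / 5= 3619 / 680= 5.32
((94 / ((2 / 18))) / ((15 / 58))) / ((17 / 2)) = 32712 / 85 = 384.85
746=746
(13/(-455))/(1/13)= -13/35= -0.37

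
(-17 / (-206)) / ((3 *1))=0.03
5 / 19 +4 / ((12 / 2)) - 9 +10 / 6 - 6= -707 / 57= -12.40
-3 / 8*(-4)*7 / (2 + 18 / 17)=357 / 104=3.43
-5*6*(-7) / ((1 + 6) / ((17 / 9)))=56.67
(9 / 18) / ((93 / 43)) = 43 / 186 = 0.23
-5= -5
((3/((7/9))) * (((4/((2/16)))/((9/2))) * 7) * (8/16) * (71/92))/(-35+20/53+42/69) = -30104/13821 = -2.18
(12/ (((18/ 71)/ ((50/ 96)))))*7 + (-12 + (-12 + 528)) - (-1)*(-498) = 178.57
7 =7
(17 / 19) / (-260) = -17 / 4940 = -0.00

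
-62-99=-161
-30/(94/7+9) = -210/157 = -1.34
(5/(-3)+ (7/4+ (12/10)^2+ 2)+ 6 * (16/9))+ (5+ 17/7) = 15133/700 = 21.62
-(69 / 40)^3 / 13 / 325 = -328509 / 270400000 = -0.00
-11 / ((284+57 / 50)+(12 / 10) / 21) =-3850 / 99819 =-0.04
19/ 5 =3.80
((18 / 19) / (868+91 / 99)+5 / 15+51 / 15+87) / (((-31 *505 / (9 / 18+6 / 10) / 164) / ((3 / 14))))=-1003247464637 / 4477744466125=-0.22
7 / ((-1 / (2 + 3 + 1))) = -42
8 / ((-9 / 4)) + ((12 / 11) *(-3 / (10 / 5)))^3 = -95080 / 11979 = -7.94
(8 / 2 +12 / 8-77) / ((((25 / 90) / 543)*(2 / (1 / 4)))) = -698841 / 40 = -17471.02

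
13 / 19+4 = 89 / 19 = 4.68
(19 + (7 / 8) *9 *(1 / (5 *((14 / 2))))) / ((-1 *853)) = -769 / 34120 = -0.02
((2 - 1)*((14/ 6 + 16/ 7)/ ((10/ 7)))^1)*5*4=194/ 3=64.67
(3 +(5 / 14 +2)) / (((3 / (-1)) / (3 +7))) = -125 / 7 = -17.86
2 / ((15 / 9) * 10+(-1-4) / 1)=6 / 35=0.17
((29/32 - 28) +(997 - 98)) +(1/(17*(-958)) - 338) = 139123139/260576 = 533.91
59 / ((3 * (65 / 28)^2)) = 46256 / 12675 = 3.65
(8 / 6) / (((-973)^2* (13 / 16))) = 64 / 36922431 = 0.00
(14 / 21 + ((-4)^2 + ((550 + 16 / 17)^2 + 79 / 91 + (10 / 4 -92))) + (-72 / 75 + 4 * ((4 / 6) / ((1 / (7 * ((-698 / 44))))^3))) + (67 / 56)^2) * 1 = -1312577966335461513 / 392044452800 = -3348033.51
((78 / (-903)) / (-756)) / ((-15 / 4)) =-26 / 853335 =-0.00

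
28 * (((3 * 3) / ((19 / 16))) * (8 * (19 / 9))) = 3584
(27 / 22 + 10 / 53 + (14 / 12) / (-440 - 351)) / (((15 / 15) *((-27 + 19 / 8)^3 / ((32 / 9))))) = -4580196352 / 13599077252409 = -0.00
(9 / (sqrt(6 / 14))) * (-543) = -1629 * sqrt(21) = -7465.02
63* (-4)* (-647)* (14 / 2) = 1141308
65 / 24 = 2.71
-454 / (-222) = 227 / 111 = 2.05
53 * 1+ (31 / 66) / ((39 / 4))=68273 / 1287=53.05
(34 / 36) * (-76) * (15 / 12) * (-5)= 8075 / 18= 448.61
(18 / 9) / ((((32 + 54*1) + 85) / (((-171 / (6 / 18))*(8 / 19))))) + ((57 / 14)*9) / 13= 1011 / 3458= 0.29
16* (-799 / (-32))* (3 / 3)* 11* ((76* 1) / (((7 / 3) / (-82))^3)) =-4971968659152 / 343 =-14495535449.42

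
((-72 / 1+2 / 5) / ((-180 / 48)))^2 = 2050624 / 5625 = 364.56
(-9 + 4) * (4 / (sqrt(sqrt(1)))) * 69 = -1380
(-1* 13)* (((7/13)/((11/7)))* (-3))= 147/11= 13.36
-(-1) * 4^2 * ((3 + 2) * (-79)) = -6320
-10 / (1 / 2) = -20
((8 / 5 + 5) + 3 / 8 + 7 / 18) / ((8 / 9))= 2651 / 320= 8.28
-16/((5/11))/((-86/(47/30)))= 2068/3225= 0.64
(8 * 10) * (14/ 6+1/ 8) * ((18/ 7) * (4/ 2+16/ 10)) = 12744/ 7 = 1820.57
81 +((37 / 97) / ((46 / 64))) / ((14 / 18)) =1275633 / 15617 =81.68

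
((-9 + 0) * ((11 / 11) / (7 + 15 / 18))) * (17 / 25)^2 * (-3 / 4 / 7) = 23409 / 411250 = 0.06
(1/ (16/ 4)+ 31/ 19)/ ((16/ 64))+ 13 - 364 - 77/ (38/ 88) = -9914/ 19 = -521.79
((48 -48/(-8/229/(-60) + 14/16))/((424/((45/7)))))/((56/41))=-18924165/249945668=-0.08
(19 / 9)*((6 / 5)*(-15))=-38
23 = 23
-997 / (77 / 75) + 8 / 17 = -1270559 / 1309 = -970.63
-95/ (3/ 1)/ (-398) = 0.08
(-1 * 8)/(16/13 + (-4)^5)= 13/1662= 0.01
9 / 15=0.60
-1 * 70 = -70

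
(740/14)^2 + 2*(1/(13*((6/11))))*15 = 1782395/637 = 2798.11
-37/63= -0.59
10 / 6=5 / 3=1.67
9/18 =0.50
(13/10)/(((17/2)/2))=26/85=0.31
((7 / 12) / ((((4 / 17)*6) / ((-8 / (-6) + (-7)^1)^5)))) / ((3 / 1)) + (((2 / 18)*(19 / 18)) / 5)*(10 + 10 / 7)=-1182346897 / 1469664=-804.50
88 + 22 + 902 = 1012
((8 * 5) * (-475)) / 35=-3800 / 7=-542.86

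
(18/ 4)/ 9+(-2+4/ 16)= -5/ 4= -1.25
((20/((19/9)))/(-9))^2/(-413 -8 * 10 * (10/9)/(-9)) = -32400/11787733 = -0.00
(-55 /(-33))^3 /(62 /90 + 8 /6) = 625 /273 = 2.29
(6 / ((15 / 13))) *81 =2106 / 5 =421.20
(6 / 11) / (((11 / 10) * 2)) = 30 / 121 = 0.25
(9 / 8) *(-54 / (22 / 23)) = -5589 / 88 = -63.51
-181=-181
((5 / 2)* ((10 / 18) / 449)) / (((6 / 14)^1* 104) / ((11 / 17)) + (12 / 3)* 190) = 1925 / 515825568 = 0.00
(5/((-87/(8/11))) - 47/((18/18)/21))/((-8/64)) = 7556792/957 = 7896.33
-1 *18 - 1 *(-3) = -15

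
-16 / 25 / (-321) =16 / 8025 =0.00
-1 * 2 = -2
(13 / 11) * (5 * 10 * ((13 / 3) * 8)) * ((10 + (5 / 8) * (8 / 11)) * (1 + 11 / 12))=44700500 / 1089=41047.29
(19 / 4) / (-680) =-19 / 2720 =-0.01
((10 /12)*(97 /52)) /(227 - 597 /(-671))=325435 /47709168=0.01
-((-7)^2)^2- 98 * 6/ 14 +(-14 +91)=-2366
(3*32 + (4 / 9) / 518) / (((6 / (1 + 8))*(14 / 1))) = 111889 / 10878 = 10.29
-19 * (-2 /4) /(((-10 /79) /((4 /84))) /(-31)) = 46531 /420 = 110.79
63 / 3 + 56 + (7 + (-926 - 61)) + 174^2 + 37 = 29410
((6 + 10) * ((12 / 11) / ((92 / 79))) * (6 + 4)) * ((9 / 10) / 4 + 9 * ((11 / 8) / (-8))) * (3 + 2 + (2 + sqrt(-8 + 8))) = -701757 / 506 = -1386.87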